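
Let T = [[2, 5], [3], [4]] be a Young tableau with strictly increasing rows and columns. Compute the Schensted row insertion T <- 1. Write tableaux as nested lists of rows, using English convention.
[[1, 5], [2], [3], [4]]

In row 1, 1 replaces 2 (the leftmost entry greater than 1); 2 is bumped to row 2. In row 2, 2 replaces 3 (the leftmost entry greater than 2); 3 is bumped to row 3. In row 3, 3 replaces 4 (the leftmost entry greater than 3); 4 is bumped to row 4. 4 starts a new row 4. The new tableau is [[1, 5], [2], [3], [4]].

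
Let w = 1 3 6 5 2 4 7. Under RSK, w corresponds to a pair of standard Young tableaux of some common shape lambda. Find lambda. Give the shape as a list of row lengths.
[4, 2, 1]

Row-insert each entry into an empty tableau.

After inserting 1: P = [[1]].
After inserting 3: P = [[1, 3]].
After inserting 6: P = [[1, 3, 6]].
After inserting 5: P = [[1, 3, 5], [6]].
After inserting 2: P = [[1, 2, 5], [3], [6]].
After inserting 4: P = [[1, 2, 4], [3, 5], [6]].
After inserting 7: P = [[1, 2, 4, 7], [3, 5], [6]].

The final insertion tableau P = [[1, 2, 4, 7], [3, 5], [6]] has shape [4, 2, 1].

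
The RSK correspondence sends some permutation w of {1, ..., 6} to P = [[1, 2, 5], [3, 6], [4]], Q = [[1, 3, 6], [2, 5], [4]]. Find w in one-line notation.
4 3 6 1 2 5

Reverse the RSK construction: for i from n down to 1, find the cell of Q containing i, remove the entry at that cell from P, and reverse-bump it up through P; the value ejected from row 1 is w(i).

Step i=6: Q has 6 at row 1, column 3; remove that cell from P, ejecting 5. So w(6) = 5. P is now [[1, 2], [3, 6], [4]].
Step i=5: Q has 5 at row 2, column 2; remove 6 from row 2 of P and reverse-bump: 6 enters row 1 and ejects 2. So w(5) = 2. P is now [[1, 6], [3], [4]].
Step i=4: Q has 4 at row 3, column 1; remove 4 from row 3 of P and reverse-bump: 4 enters row 2 and ejects 3; 3 enters row 1 and ejects 1. So w(4) = 1. P is now [[3, 6], [4]].
Step i=3: Q has 3 at row 1, column 2; remove that cell from P, ejecting 6. So w(3) = 6. P is now [[3], [4]].
Step i=2: Q has 2 at row 2, column 1; remove 4 from row 2 of P and reverse-bump: 4 enters row 1 and ejects 3. So w(2) = 3. P is now [[4]].
Step i=1: Q has 1 at row 1, column 1; remove that cell from P, ejecting 4. So w(1) = 4. P is now [].

So w = 4 3 6 1 2 5.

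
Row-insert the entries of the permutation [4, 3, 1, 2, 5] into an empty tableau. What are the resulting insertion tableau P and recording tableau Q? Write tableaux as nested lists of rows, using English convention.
Insert each entry of the permutation into P by Schensted row insertion, recording in Q the position of each new cell.

Insert 4: appended to row 1. P = [[4]].
Insert 3: 3 bumps 4 from row 1; 4 starts row 2. P = [[3], [4]].
Insert 1: 1 bumps 3 from row 1; 3 bumps 4 from row 2; 4 starts row 3. P = [[1], [3], [4]].
Insert 2: appended to row 1. P = [[1, 2], [3], [4]].
Insert 5: appended to row 1. P = [[1, 2, 5], [3], [4]].

So P = [[1, 2, 5], [3], [4]], Q = [[1, 4, 5], [2], [3]].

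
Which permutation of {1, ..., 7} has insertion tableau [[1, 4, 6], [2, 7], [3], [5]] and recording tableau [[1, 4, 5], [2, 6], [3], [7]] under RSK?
5 3 2 4 7 6 1

Reverse the RSK construction: for i from n down to 1, find the cell of Q containing i, remove the entry at that cell from P, and reverse-bump it up through P; the value ejected from row 1 is w(i).

Step i=7: Q has 7 at row 4, column 1; remove 5 from row 4 of P and reverse-bump: 5 enters row 3 and ejects 3; 3 enters row 2 and ejects 2; 2 enters row 1 and ejects 1. So w(7) = 1. P is now [[2, 4, 6], [3, 7], [5]].
Step i=6: Q has 6 at row 2, column 2; remove 7 from row 2 of P and reverse-bump: 7 enters row 1 and ejects 6. So w(6) = 6. P is now [[2, 4, 7], [3], [5]].
Step i=5: Q has 5 at row 1, column 3; remove that cell from P, ejecting 7. So w(5) = 7. P is now [[2, 4], [3], [5]].
Step i=4: Q has 4 at row 1, column 2; remove that cell from P, ejecting 4. So w(4) = 4. P is now [[2], [3], [5]].
Step i=3: Q has 3 at row 3, column 1; remove 5 from row 3 of P and reverse-bump: 5 enters row 2 and ejects 3; 3 enters row 1 and ejects 2. So w(3) = 2. P is now [[3], [5]].
Step i=2: Q has 2 at row 2, column 1; remove 5 from row 2 of P and reverse-bump: 5 enters row 1 and ejects 3. So w(2) = 3. P is now [[5]].
Step i=1: Q has 1 at row 1, column 1; remove that cell from P, ejecting 5. So w(1) = 5. P is now [].

So w = 5 3 2 4 7 6 1.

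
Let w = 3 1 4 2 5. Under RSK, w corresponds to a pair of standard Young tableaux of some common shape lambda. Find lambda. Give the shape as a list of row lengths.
[3, 2]

Row-insert each entry into an empty tableau.

After inserting 3: P = [[3]].
After inserting 1: P = [[1], [3]].
After inserting 4: P = [[1, 4], [3]].
After inserting 2: P = [[1, 2], [3, 4]].
After inserting 5: P = [[1, 2, 5], [3, 4]].

The final insertion tableau P = [[1, 2, 5], [3, 4]] has shape [3, 2].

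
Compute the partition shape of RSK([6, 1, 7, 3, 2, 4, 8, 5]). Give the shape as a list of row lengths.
Row-insert each entry into an empty tableau.

After inserting 6: P = [[6]].
After inserting 1: P = [[1], [6]].
After inserting 7: P = [[1, 7], [6]].
After inserting 3: P = [[1, 3], [6, 7]].
After inserting 2: P = [[1, 2], [3, 7], [6]].
After inserting 4: P = [[1, 2, 4], [3, 7], [6]].
After inserting 8: P = [[1, 2, 4, 8], [3, 7], [6]].
After inserting 5: P = [[1, 2, 4, 5], [3, 7, 8], [6]].

The final insertion tableau P = [[1, 2, 4, 5], [3, 7, 8], [6]] has shape [4, 3, 1].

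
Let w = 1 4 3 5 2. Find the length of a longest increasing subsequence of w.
3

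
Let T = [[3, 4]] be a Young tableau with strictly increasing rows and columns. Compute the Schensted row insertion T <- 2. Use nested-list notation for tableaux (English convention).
In row 1, 2 replaces 3 (the leftmost entry greater than 2); 3 is bumped to row 2. 3 starts a new row 2. The new tableau is [[2, 4], [3]].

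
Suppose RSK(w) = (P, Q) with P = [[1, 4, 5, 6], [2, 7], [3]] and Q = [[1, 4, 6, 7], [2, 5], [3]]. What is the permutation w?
Reverse the RSK construction: for i from n down to 1, find the cell of Q containing i, remove the entry at that cell from P, and reverse-bump it up through P; the value ejected from row 1 is w(i).

Step i=7: Q has 7 at row 1, column 4; remove that cell from P, ejecting 6. So w(7) = 6. P is now [[1, 4, 5], [2, 7], [3]].
Step i=6: Q has 6 at row 1, column 3; remove that cell from P, ejecting 5. So w(6) = 5. P is now [[1, 4], [2, 7], [3]].
Step i=5: Q has 5 at row 2, column 2; remove 7 from row 2 of P and reverse-bump: 7 enters row 1 and ejects 4. So w(5) = 4. P is now [[1, 7], [2], [3]].
Step i=4: Q has 4 at row 1, column 2; remove that cell from P, ejecting 7. So w(4) = 7. P is now [[1], [2], [3]].
Step i=3: Q has 3 at row 3, column 1; remove 3 from row 3 of P and reverse-bump: 3 enters row 2 and ejects 2; 2 enters row 1 and ejects 1. So w(3) = 1. P is now [[2], [3]].
Step i=2: Q has 2 at row 2, column 1; remove 3 from row 2 of P and reverse-bump: 3 enters row 1 and ejects 2. So w(2) = 2. P is now [[3]].
Step i=1: Q has 1 at row 1, column 1; remove that cell from P, ejecting 3. So w(1) = 3. P is now [].

So w = 3 2 1 7 4 5 6.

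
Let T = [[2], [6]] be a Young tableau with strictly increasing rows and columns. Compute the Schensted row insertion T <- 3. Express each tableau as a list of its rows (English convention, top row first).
3 is larger than every entry of row 1, so it is appended to row 1. The new tableau is [[2, 3], [6]].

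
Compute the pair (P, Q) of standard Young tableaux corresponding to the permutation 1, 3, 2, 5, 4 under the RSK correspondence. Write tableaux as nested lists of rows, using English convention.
Insert each entry of the permutation into P by Schensted row insertion, recording in Q the position of each new cell.

Insert 1: appended to row 1. P = [[1]].
Insert 3: appended to row 1. P = [[1, 3]].
Insert 2: 2 bumps 3 from row 1; 3 starts row 2. P = [[1, 2], [3]].
Insert 5: appended to row 1. P = [[1, 2, 5], [3]].
Insert 4: 4 bumps 5 from row 1; 5 appends to row 2. P = [[1, 2, 4], [3, 5]].

So P = [[1, 2, 4], [3, 5]], Q = [[1, 2, 4], [3, 5]].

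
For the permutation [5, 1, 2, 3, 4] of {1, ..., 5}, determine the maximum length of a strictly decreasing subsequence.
2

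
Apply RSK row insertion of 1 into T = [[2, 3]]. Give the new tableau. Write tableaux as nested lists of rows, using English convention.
[[1, 3], [2]]

In row 1, 1 replaces 2 (the leftmost entry greater than 1); 2 is bumped to row 2. 2 starts a new row 2. The new tableau is [[1, 3], [2]].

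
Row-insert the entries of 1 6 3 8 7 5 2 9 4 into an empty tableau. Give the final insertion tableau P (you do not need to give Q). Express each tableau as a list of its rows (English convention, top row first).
Insert 1: appended to row 1. P = [[1]].
Insert 6: appended to row 1. P = [[1, 6]].
Insert 3: 3 bumps 6 from row 1; 6 starts row 2. P = [[1, 3], [6]].
Insert 8: appended to row 1. P = [[1, 3, 8], [6]].
Insert 7: 7 bumps 8 from row 1; 8 appends to row 2. P = [[1, 3, 7], [6, 8]].
Insert 5: 5 bumps 7 from row 1; 7 bumps 8 from row 2; 8 starts row 3. P = [[1, 3, 5], [6, 7], [8]].
Insert 2: 2 bumps 3 from row 1; 3 bumps 6 from row 2; 6 bumps 8 from row 3; 8 starts row 4. P = [[1, 2, 5], [3, 7], [6], [8]].
Insert 9: appended to row 1. P = [[1, 2, 5, 9], [3, 7], [6], [8]].
Insert 4: 4 bumps 5 from row 1; 5 bumps 7 from row 2; 7 appends to row 3. P = [[1, 2, 4, 9], [3, 5], [6, 7], [8]].

So P = [[1, 2, 4, 9], [3, 5], [6, 7], [8]].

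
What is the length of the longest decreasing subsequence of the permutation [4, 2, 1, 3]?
3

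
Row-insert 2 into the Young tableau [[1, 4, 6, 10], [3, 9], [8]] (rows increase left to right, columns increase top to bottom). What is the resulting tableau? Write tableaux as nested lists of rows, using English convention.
In row 1, 2 replaces 4 (the leftmost entry greater than 2); 4 is bumped to row 2. In row 2, 4 replaces 9 (the leftmost entry greater than 4); 9 is bumped to row 3. 9 is appended to row 3. The new tableau is [[1, 2, 6, 10], [3, 4], [8, 9]].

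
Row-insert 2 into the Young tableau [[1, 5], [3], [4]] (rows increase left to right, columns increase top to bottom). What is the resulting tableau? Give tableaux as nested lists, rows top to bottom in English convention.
In row 1, 2 replaces 5 (the leftmost entry greater than 2); 5 is bumped to row 2. 5 is appended to row 2. The new tableau is [[1, 2], [3, 5], [4]].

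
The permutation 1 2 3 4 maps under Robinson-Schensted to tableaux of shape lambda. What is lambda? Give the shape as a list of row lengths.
[4]

RSK row insertion gives P = [[1, 2, 3, 4]], which has shape [4].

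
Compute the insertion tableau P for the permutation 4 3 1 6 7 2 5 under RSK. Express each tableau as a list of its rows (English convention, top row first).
Insert 4: appended to row 1. P = [[4]].
Insert 3: 3 bumps 4 from row 1; 4 starts row 2. P = [[3], [4]].
Insert 1: 1 bumps 3 from row 1; 3 bumps 4 from row 2; 4 starts row 3. P = [[1], [3], [4]].
Insert 6: appended to row 1. P = [[1, 6], [3], [4]].
Insert 7: appended to row 1. P = [[1, 6, 7], [3], [4]].
Insert 2: 2 bumps 6 from row 1; 6 appends to row 2. P = [[1, 2, 7], [3, 6], [4]].
Insert 5: 5 bumps 7 from row 1; 7 appends to row 2. P = [[1, 2, 5], [3, 6, 7], [4]].

So P = [[1, 2, 5], [3, 6, 7], [4]].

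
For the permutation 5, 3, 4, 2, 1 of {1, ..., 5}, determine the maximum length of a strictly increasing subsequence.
2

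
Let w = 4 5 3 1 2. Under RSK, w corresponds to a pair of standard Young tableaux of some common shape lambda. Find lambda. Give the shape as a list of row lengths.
[2, 2, 1]

RSK row insertion gives P = [[1, 2], [3, 5], [4]], which has shape [2, 2, 1].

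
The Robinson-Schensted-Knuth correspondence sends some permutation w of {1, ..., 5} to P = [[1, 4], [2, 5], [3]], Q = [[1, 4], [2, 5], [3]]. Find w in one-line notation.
Reverse the RSK construction: for i from n down to 1, find the cell of Q containing i, remove the entry at that cell from P, and reverse-bump it up through P; the value ejected from row 1 is w(i).

Step i=5: Q has 5 at row 2, column 2; remove 5 from row 2 of P and reverse-bump: 5 enters row 1 and ejects 4. So w(5) = 4. P is now [[1, 5], [2], [3]].
Step i=4: Q has 4 at row 1, column 2; remove that cell from P, ejecting 5. So w(4) = 5. P is now [[1], [2], [3]].
Step i=3: Q has 3 at row 3, column 1; remove 3 from row 3 of P and reverse-bump: 3 enters row 2 and ejects 2; 2 enters row 1 and ejects 1. So w(3) = 1. P is now [[2], [3]].
Step i=2: Q has 2 at row 2, column 1; remove 3 from row 2 of P and reverse-bump: 3 enters row 1 and ejects 2. So w(2) = 2. P is now [[3]].
Step i=1: Q has 1 at row 1, column 1; remove that cell from P, ejecting 3. So w(1) = 3. P is now [].

So w = 3 2 1 5 4.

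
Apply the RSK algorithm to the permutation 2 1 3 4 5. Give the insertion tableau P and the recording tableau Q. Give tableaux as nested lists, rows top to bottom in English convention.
P = [[1, 3, 4, 5], [2]], Q = [[1, 3, 4, 5], [2]]

Insert each entry of the permutation into P by Schensted row insertion, recording in Q the position of each new cell.

After inserting 2: P = [[2]].
After inserting 1: P = [[1], [2]].
After inserting 3: P = [[1, 3], [2]].
After inserting 4: P = [[1, 3, 4], [2]].
After inserting 5: P = [[1, 3, 4, 5], [2]].

So P = [[1, 3, 4, 5], [2]], Q = [[1, 3, 4, 5], [2]].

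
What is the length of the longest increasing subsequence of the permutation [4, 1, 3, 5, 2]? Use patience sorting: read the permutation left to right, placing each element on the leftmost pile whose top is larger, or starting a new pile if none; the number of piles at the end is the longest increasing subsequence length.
4: new pile. tops = [4]
1: onto pile 1 (replacing 4). tops = [1]
3: new pile. tops = [1, 3]
5: new pile. tops = [1, 3, 5]
2: onto pile 2 (replacing 3). tops = [1, 2, 5]

3 piles, so the longest increasing subsequence has length 3.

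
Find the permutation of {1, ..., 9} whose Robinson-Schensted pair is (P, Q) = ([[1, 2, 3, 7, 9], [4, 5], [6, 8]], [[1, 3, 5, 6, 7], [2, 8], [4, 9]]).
Reverse RSK: for i = n, n-1, ..., 1, locate i in Q, remove the corresponding corner cell from P, and reverse-bump its entry up through P; the value ejected from row 1 is w(i).

So w = 6 1 4 2 5 8 9 7 3.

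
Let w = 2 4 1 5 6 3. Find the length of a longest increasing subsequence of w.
4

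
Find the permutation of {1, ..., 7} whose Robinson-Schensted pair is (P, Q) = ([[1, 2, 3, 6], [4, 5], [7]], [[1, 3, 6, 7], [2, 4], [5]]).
Reverse RSK: for i = n, n-1, ..., 1, locate i in Q, remove the corresponding corner cell from P, and reverse-bump its entry up through P; the value ejected from row 1 is w(i).

So w = 4 1 7 5 2 3 6.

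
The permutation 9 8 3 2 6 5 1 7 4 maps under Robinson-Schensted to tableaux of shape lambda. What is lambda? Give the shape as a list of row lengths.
Row-insert each entry into an empty tableau.

After inserting 9: P = [[9]].
After inserting 8: P = [[8], [9]].
After inserting 3: P = [[3], [8], [9]].
After inserting 2: P = [[2], [3], [8], [9]].
After inserting 6: P = [[2, 6], [3], [8], [9]].
After inserting 5: P = [[2, 5], [3, 6], [8], [9]].
After inserting 1: P = [[1, 5], [2, 6], [3], [8], [9]].
After inserting 7: P = [[1, 5, 7], [2, 6], [3], [8], [9]].
After inserting 4: P = [[1, 4, 7], [2, 5], [3, 6], [8], [9]].

The final insertion tableau P = [[1, 4, 7], [2, 5], [3, 6], [8], [9]] has shape [3, 2, 2, 1, 1].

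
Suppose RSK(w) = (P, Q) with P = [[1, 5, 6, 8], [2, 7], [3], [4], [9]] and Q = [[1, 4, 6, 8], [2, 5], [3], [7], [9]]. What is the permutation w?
9 4 3 7 5 6 2 8 1

Reverse the RSK construction: for i from n down to 1, find the cell of Q containing i, remove the entry at that cell from P, and reverse-bump it up through P; the value ejected from row 1 is w(i).

Step i=9: Q has 9 at row 5, column 1; remove 9 from row 5 of P and reverse-bump: 9 enters row 4 and ejects 4; 4 enters row 3 and ejects 3; 3 enters row 2 and ejects 2; 2 enters row 1 and ejects 1. So w(9) = 1. P is now [[2, 5, 6, 8], [3, 7], [4], [9]].
Step i=8: Q has 8 at row 1, column 4; remove that cell from P, ejecting 8. So w(8) = 8. P is now [[2, 5, 6], [3, 7], [4], [9]].
Step i=7: Q has 7 at row 4, column 1; remove 9 from row 4 of P and reverse-bump: 9 enters row 3 and ejects 4; 4 enters row 2 and ejects 3; 3 enters row 1 and ejects 2. So w(7) = 2. P is now [[3, 5, 6], [4, 7], [9]].
Step i=6: Q has 6 at row 1, column 3; remove that cell from P, ejecting 6. So w(6) = 6. P is now [[3, 5], [4, 7], [9]].
Step i=5: Q has 5 at row 2, column 2; remove 7 from row 2 of P and reverse-bump: 7 enters row 1 and ejects 5. So w(5) = 5. P is now [[3, 7], [4], [9]].
Step i=4: Q has 4 at row 1, column 2; remove that cell from P, ejecting 7. So w(4) = 7. P is now [[3], [4], [9]].
Step i=3: Q has 3 at row 3, column 1; remove 9 from row 3 of P and reverse-bump: 9 enters row 2 and ejects 4; 4 enters row 1 and ejects 3. So w(3) = 3. P is now [[4], [9]].
Step i=2: Q has 2 at row 2, column 1; remove 9 from row 2 of P and reverse-bump: 9 enters row 1 and ejects 4. So w(2) = 4. P is now [[9]].
Step i=1: Q has 1 at row 1, column 1; remove that cell from P, ejecting 9. So w(1) = 9. P is now [].

So w = 9 4 3 7 5 6 2 8 1.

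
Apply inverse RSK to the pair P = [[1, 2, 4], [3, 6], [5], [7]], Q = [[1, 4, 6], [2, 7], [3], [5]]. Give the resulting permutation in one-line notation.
Reverse the RSK construction: for i from n down to 1, find the cell of Q containing i, remove the entry at that cell from P, and reverse-bump it up through P; the value ejected from row 1 is w(i).

Step i=7: Q has 7 at row 2, column 2; remove 6 from row 2 of P and reverse-bump: 6 enters row 1 and ejects 4. So w(7) = 4. P is now [[1, 2, 6], [3], [5], [7]].
Step i=6: Q has 6 at row 1, column 3; remove that cell from P, ejecting 6. So w(6) = 6. P is now [[1, 2], [3], [5], [7]].
Step i=5: Q has 5 at row 4, column 1; remove 7 from row 4 of P and reverse-bump: 7 enters row 3 and ejects 5; 5 enters row 2 and ejects 3; 3 enters row 1 and ejects 2. So w(5) = 2. P is now [[1, 3], [5], [7]].
Step i=4: Q has 4 at row 1, column 2; remove that cell from P, ejecting 3. So w(4) = 3. P is now [[1], [5], [7]].
Step i=3: Q has 3 at row 3, column 1; remove 7 from row 3 of P and reverse-bump: 7 enters row 2 and ejects 5; 5 enters row 1 and ejects 1. So w(3) = 1. P is now [[5], [7]].
Step i=2: Q has 2 at row 2, column 1; remove 7 from row 2 of P and reverse-bump: 7 enters row 1 and ejects 5. So w(2) = 5. P is now [[7]].
Step i=1: Q has 1 at row 1, column 1; remove that cell from P, ejecting 7. So w(1) = 7. P is now [].

So w = 7 5 1 3 2 6 4.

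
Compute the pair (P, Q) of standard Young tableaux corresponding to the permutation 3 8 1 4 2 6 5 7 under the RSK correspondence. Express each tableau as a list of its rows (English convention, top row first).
Insert each entry of the permutation into P by Schensted row insertion, recording in Q the position of each new cell.

Insert 3: appended to row 1. P = [[3]].
Insert 8: appended to row 1. P = [[3, 8]].
Insert 1: 1 bumps 3 from row 1; 3 starts row 2. P = [[1, 8], [3]].
Insert 4: 4 bumps 8 from row 1; 8 appends to row 2. P = [[1, 4], [3, 8]].
Insert 2: 2 bumps 4 from row 1; 4 bumps 8 from row 2; 8 starts row 3. P = [[1, 2], [3, 4], [8]].
Insert 6: appended to row 1. P = [[1, 2, 6], [3, 4], [8]].
Insert 5: 5 bumps 6 from row 1; 6 appends to row 2. P = [[1, 2, 5], [3, 4, 6], [8]].
Insert 7: appended to row 1. P = [[1, 2, 5, 7], [3, 4, 6], [8]].

So P = [[1, 2, 5, 7], [3, 4, 6], [8]], Q = [[1, 2, 6, 8], [3, 4, 7], [5]].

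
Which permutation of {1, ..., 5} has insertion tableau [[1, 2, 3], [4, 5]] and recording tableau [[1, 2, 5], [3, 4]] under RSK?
4 5 1 2 3

Reverse the RSK construction: for i from n down to 1, find the cell of Q containing i, remove the entry at that cell from P, and reverse-bump it up through P; the value ejected from row 1 is w(i).

Step i=5: Q has 5 at row 1, column 3; remove that cell from P, ejecting 3. So w(5) = 3. P is now [[1, 2], [4, 5]].
Step i=4: Q has 4 at row 2, column 2; remove 5 from row 2 of P and reverse-bump: 5 enters row 1 and ejects 2. So w(4) = 2. P is now [[1, 5], [4]].
Step i=3: Q has 3 at row 2, column 1; remove 4 from row 2 of P and reverse-bump: 4 enters row 1 and ejects 1. So w(3) = 1. P is now [[4, 5]].
Step i=2: Q has 2 at row 1, column 2; remove that cell from P, ejecting 5. So w(2) = 5. P is now [[4]].
Step i=1: Q has 1 at row 1, column 1; remove that cell from P, ejecting 4. So w(1) = 4. P is now [].

So w = 4 5 1 2 3.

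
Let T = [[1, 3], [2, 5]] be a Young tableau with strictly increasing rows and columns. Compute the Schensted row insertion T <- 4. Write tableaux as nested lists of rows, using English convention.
[[1, 3, 4], [2, 5]]

4 is larger than every entry of row 1, so it is appended to row 1. The new tableau is [[1, 3, 4], [2, 5]].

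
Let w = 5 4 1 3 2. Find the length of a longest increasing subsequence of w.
2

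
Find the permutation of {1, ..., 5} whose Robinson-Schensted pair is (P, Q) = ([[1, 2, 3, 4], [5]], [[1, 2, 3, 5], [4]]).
1 2 5 3 4

Reverse the RSK construction: for i from n down to 1, find the cell of Q containing i, remove the entry at that cell from P, and reverse-bump it up through P; the value ejected from row 1 is w(i).

Step i=5: Q has 5 at row 1, column 4; remove that cell from P, ejecting 4. So w(5) = 4. P is now [[1, 2, 3], [5]].
Step i=4: Q has 4 at row 2, column 1; remove 5 from row 2 of P and reverse-bump: 5 enters row 1 and ejects 3. So w(4) = 3. P is now [[1, 2, 5]].
Step i=3: Q has 3 at row 1, column 3; remove that cell from P, ejecting 5. So w(3) = 5. P is now [[1, 2]].
Step i=2: Q has 2 at row 1, column 2; remove that cell from P, ejecting 2. So w(2) = 2. P is now [[1]].
Step i=1: Q has 1 at row 1, column 1; remove that cell from P, ejecting 1. So w(1) = 1. P is now [].

So w = 1 2 5 3 4.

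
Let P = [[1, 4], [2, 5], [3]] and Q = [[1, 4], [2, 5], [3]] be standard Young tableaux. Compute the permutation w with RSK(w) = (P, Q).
3 2 1 5 4

Reverse the RSK construction: for i from n down to 1, find the cell of Q containing i, remove the entry at that cell from P, and reverse-bump it up through P; the value ejected from row 1 is w(i).

Step i=5: Q has 5 at row 2, column 2; remove 5 from row 2 of P and reverse-bump: 5 enters row 1 and ejects 4. So w(5) = 4. P is now [[1, 5], [2], [3]].
Step i=4: Q has 4 at row 1, column 2; remove that cell from P, ejecting 5. So w(4) = 5. P is now [[1], [2], [3]].
Step i=3: Q has 3 at row 3, column 1; remove 3 from row 3 of P and reverse-bump: 3 enters row 2 and ejects 2; 2 enters row 1 and ejects 1. So w(3) = 1. P is now [[2], [3]].
Step i=2: Q has 2 at row 2, column 1; remove 3 from row 2 of P and reverse-bump: 3 enters row 1 and ejects 2. So w(2) = 2. P is now [[3]].
Step i=1: Q has 1 at row 1, column 1; remove that cell from P, ejecting 3. So w(1) = 3. P is now [].

So w = 3 2 1 5 4.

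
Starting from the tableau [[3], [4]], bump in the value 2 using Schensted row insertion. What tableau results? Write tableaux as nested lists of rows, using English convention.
[[2], [3], [4]]

In row 1, 2 replaces 3 (the leftmost entry greater than 2); 3 is bumped to row 2. In row 2, 3 replaces 4 (the leftmost entry greater than 3); 4 is bumped to row 3. 4 starts a new row 3. The new tableau is [[2], [3], [4]].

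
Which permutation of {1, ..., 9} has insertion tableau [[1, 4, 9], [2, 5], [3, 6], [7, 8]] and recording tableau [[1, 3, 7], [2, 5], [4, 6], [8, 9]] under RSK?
Reverse the RSK construction: for i from n down to 1, find the cell of Q containing i, remove the entry at that cell from P, and reverse-bump it up through P; the value ejected from row 1 is w(i).

Step i=9: Q has 9 at row 4, column 2; remove 8 from row 4 of P and reverse-bump: 8 enters row 3 and ejects 6; 6 enters row 2 and ejects 5; 5 enters row 1 and ejects 4. So w(9) = 4. P is now [[1, 5, 9], [2, 6], [3, 8], [7]].
Step i=8: Q has 8 at row 4, column 1; remove 7 from row 4 of P and reverse-bump: 7 enters row 3 and ejects 3; 3 enters row 2 and ejects 2; 2 enters row 1 and ejects 1. So w(8) = 1. P is now [[2, 5, 9], [3, 6], [7, 8]].
Step i=7: Q has 7 at row 1, column 3; remove that cell from P, ejecting 9. So w(7) = 9. P is now [[2, 5], [3, 6], [7, 8]].
Step i=6: Q has 6 at row 3, column 2; remove 8 from row 3 of P and reverse-bump: 8 enters row 2 and ejects 6; 6 enters row 1 and ejects 5. So w(6) = 5. P is now [[2, 6], [3, 8], [7]].
Step i=5: Q has 5 at row 2, column 2; remove 8 from row 2 of P and reverse-bump: 8 enters row 1 and ejects 6. So w(5) = 6. P is now [[2, 8], [3], [7]].
Step i=4: Q has 4 at row 3, column 1; remove 7 from row 3 of P and reverse-bump: 7 enters row 2 and ejects 3; 3 enters row 1 and ejects 2. So w(4) = 2. P is now [[3, 8], [7]].
Step i=3: Q has 3 at row 1, column 2; remove that cell from P, ejecting 8. So w(3) = 8. P is now [[3], [7]].
Step i=2: Q has 2 at row 2, column 1; remove 7 from row 2 of P and reverse-bump: 7 enters row 1 and ejects 3. So w(2) = 3. P is now [[7]].
Step i=1: Q has 1 at row 1, column 1; remove that cell from P, ejecting 7. So w(1) = 7. P is now [].

So w = 7 3 8 2 6 5 9 1 4.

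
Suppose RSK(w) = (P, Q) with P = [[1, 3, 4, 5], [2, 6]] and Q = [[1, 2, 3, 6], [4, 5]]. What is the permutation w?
Reverse the RSK construction: for i from n down to 1, find the cell of Q containing i, remove the entry at that cell from P, and reverse-bump it up through P; the value ejected from row 1 is w(i).

Step i=6: Q has 6 at row 1, column 4; remove that cell from P, ejecting 5. So w(6) = 5. P is now [[1, 3, 4], [2, 6]].
Step i=5: Q has 5 at row 2, column 2; remove 6 from row 2 of P and reverse-bump: 6 enters row 1 and ejects 4. So w(5) = 4. P is now [[1, 3, 6], [2]].
Step i=4: Q has 4 at row 2, column 1; remove 2 from row 2 of P and reverse-bump: 2 enters row 1 and ejects 1. So w(4) = 1. P is now [[2, 3, 6]].
Step i=3: Q has 3 at row 1, column 3; remove that cell from P, ejecting 6. So w(3) = 6. P is now [[2, 3]].
Step i=2: Q has 2 at row 1, column 2; remove that cell from P, ejecting 3. So w(2) = 3. P is now [[2]].
Step i=1: Q has 1 at row 1, column 1; remove that cell from P, ejecting 2. So w(1) = 2. P is now [].

So w = 2 3 6 1 4 5.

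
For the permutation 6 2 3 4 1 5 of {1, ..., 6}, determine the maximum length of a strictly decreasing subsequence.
3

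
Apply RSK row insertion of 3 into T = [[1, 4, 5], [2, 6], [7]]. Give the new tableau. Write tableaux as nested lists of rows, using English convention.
In row 1, 3 replaces 4 (the leftmost entry greater than 3); 4 is bumped to row 2. In row 2, 4 replaces 6 (the leftmost entry greater than 4); 6 is bumped to row 3. In row 3, 6 replaces 7 (the leftmost entry greater than 6); 7 is bumped to row 4. 7 starts a new row 4. The new tableau is [[1, 3, 5], [2, 4], [6], [7]].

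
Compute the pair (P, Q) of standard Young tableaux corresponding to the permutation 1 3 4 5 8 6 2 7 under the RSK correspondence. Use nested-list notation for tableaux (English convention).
Insert each entry of the permutation into P by Schensted row insertion, recording in Q the position of each new cell.

Insert 1: appended to row 1. P = [[1]].
Insert 3: appended to row 1. P = [[1, 3]].
Insert 4: appended to row 1. P = [[1, 3, 4]].
Insert 5: appended to row 1. P = [[1, 3, 4, 5]].
Insert 8: appended to row 1. P = [[1, 3, 4, 5, 8]].
Insert 6: 6 bumps 8 from row 1; 8 starts row 2. P = [[1, 3, 4, 5, 6], [8]].
Insert 2: 2 bumps 3 from row 1; 3 bumps 8 from row 2; 8 starts row 3. P = [[1, 2, 4, 5, 6], [3], [8]].
Insert 7: appended to row 1. P = [[1, 2, 4, 5, 6, 7], [3], [8]].

So P = [[1, 2, 4, 5, 6, 7], [3], [8]], Q = [[1, 2, 3, 4, 5, 8], [6], [7]].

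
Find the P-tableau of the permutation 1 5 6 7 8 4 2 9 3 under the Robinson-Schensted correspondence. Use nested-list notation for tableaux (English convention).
P = [[1, 2, 3, 7, 8, 9], [4, 6], [5]]

Insert 1: appended to row 1. P = [[1]].
Insert 5: appended to row 1. P = [[1, 5]].
Insert 6: appended to row 1. P = [[1, 5, 6]].
Insert 7: appended to row 1. P = [[1, 5, 6, 7]].
Insert 8: appended to row 1. P = [[1, 5, 6, 7, 8]].
Insert 4: 4 bumps 5 from row 1; 5 starts row 2. P = [[1, 4, 6, 7, 8], [5]].
Insert 2: 2 bumps 4 from row 1; 4 bumps 5 from row 2; 5 starts row 3. P = [[1, 2, 6, 7, 8], [4], [5]].
Insert 9: appended to row 1. P = [[1, 2, 6, 7, 8, 9], [4], [5]].
Insert 3: 3 bumps 6 from row 1; 6 appends to row 2. P = [[1, 2, 3, 7, 8, 9], [4, 6], [5]].

So P = [[1, 2, 3, 7, 8, 9], [4, 6], [5]].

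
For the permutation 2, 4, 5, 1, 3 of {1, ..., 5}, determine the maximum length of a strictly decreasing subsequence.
2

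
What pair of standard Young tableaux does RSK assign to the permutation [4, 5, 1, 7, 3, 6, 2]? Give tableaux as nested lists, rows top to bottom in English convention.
Insert each entry of the permutation into P by Schensted row insertion, recording in Q the position of each new cell.

Insert 4: appended to row 1. P = [[4]].
Insert 5: appended to row 1. P = [[4, 5]].
Insert 1: 1 bumps 4 from row 1; 4 starts row 2. P = [[1, 5], [4]].
Insert 7: appended to row 1. P = [[1, 5, 7], [4]].
Insert 3: 3 bumps 5 from row 1; 5 appends to row 2. P = [[1, 3, 7], [4, 5]].
Insert 6: 6 bumps 7 from row 1; 7 appends to row 2. P = [[1, 3, 6], [4, 5, 7]].
Insert 2: 2 bumps 3 from row 1; 3 bumps 4 from row 2; 4 starts row 3. P = [[1, 2, 6], [3, 5, 7], [4]].

So P = [[1, 2, 6], [3, 5, 7], [4]], Q = [[1, 2, 4], [3, 5, 6], [7]].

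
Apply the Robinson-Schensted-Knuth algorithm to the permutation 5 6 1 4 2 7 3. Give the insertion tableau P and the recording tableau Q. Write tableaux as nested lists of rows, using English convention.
Insert each entry of the permutation into P by Schensted row insertion, recording in Q the position of each new cell.

Insert 5: appended to row 1. P = [[5]].
Insert 6: appended to row 1. P = [[5, 6]].
Insert 1: 1 bumps 5 from row 1; 5 starts row 2. P = [[1, 6], [5]].
Insert 4: 4 bumps 6 from row 1; 6 appends to row 2. P = [[1, 4], [5, 6]].
Insert 2: 2 bumps 4 from row 1; 4 bumps 5 from row 2; 5 starts row 3. P = [[1, 2], [4, 6], [5]].
Insert 7: appended to row 1. P = [[1, 2, 7], [4, 6], [5]].
Insert 3: 3 bumps 7 from row 1; 7 appends to row 2. P = [[1, 2, 3], [4, 6, 7], [5]].

So P = [[1, 2, 3], [4, 6, 7], [5]], Q = [[1, 2, 6], [3, 4, 7], [5]].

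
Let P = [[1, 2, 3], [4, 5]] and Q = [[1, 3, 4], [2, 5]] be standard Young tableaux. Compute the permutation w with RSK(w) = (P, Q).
Reverse the RSK construction: for i from n down to 1, find the cell of Q containing i, remove the entry at that cell from P, and reverse-bump it up through P; the value ejected from row 1 is w(i).

Step i=5: Q has 5 at row 2, column 2; remove 5 from row 2 of P and reverse-bump: 5 enters row 1 and ejects 3. So w(5) = 3. P is now [[1, 2, 5], [4]].
Step i=4: Q has 4 at row 1, column 3; remove that cell from P, ejecting 5. So w(4) = 5. P is now [[1, 2], [4]].
Step i=3: Q has 3 at row 1, column 2; remove that cell from P, ejecting 2. So w(3) = 2. P is now [[1], [4]].
Step i=2: Q has 2 at row 2, column 1; remove 4 from row 2 of P and reverse-bump: 4 enters row 1 and ejects 1. So w(2) = 1. P is now [[4]].
Step i=1: Q has 1 at row 1, column 1; remove that cell from P, ejecting 4. So w(1) = 4. P is now [].

So w = 4 1 2 5 3.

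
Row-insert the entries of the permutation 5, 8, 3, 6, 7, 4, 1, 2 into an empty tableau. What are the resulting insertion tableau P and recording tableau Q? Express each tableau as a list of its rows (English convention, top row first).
P = [[1, 2, 7], [3, 4], [5, 6], [8]], Q = [[1, 2, 5], [3, 4], [6, 8], [7]]

Insert each entry of the permutation into P by Schensted row insertion, recording in Q the position of each new cell.

After inserting 5: P = [[5]].
After inserting 8: P = [[5, 8]].
After inserting 3: P = [[3, 8], [5]].
After inserting 6: P = [[3, 6], [5, 8]].
After inserting 7: P = [[3, 6, 7], [5, 8]].
After inserting 4: P = [[3, 4, 7], [5, 6], [8]].
After inserting 1: P = [[1, 4, 7], [3, 6], [5], [8]].
After inserting 2: P = [[1, 2, 7], [3, 4], [5, 6], [8]].

So P = [[1, 2, 7], [3, 4], [5, 6], [8]], Q = [[1, 2, 5], [3, 4], [6, 8], [7]].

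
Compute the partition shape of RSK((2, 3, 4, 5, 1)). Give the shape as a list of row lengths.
[4, 1]

Row-insert each entry into an empty tableau.

After inserting 2: P = [[2]].
After inserting 3: P = [[2, 3]].
After inserting 4: P = [[2, 3, 4]].
After inserting 5: P = [[2, 3, 4, 5]].
After inserting 1: P = [[1, 3, 4, 5], [2]].

The final insertion tableau P = [[1, 3, 4, 5], [2]] has shape [4, 1].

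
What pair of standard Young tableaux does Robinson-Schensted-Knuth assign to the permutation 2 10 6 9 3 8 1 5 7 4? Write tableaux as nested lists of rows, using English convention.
P = [[1, 3, 4, 7], [2, 5], [6, 8], [9], [10]], Q = [[1, 2, 4, 9], [3, 6], [5, 8], [7], [10]]

Insert each entry of the permutation into P by Schensted row insertion, recording in Q the position of each new cell.

Insert 2: appended to row 1. P = [[2]].
Insert 10: appended to row 1. P = [[2, 10]].
Insert 6: 6 bumps 10 from row 1; 10 starts row 2. P = [[2, 6], [10]].
Insert 9: appended to row 1. P = [[2, 6, 9], [10]].
Insert 3: 3 bumps 6 from row 1; 6 bumps 10 from row 2; 10 starts row 3. P = [[2, 3, 9], [6], [10]].
Insert 8: 8 bumps 9 from row 1; 9 appends to row 2. P = [[2, 3, 8], [6, 9], [10]].
Insert 1: 1 bumps 2 from row 1; 2 bumps 6 from row 2; 6 bumps 10 from row 3; 10 starts row 4. P = [[1, 3, 8], [2, 9], [6], [10]].
Insert 5: 5 bumps 8 from row 1; 8 bumps 9 from row 2; 9 appends to row 3. P = [[1, 3, 5], [2, 8], [6, 9], [10]].
Insert 7: appended to row 1. P = [[1, 3, 5, 7], [2, 8], [6, 9], [10]].
Insert 4: 4 bumps 5 from row 1; 5 bumps 8 from row 2; 8 bumps 9 from row 3; 9 bumps 10 from row 4; 10 starts row 5. P = [[1, 3, 4, 7], [2, 5], [6, 8], [9], [10]].

So P = [[1, 3, 4, 7], [2, 5], [6, 8], [9], [10]], Q = [[1, 2, 4, 9], [3, 6], [5, 8], [7], [10]].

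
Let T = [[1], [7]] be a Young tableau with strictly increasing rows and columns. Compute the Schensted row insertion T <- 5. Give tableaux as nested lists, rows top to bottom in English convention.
5 is larger than every entry of row 1, so it is appended to row 1. The new tableau is [[1, 5], [7]].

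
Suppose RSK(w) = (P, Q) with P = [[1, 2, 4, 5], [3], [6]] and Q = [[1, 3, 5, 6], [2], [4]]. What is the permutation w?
Reverse RSK: for i = n, n-1, ..., 1, locate i in Q, remove the corresponding corner cell from P, and reverse-bump its entry up through P; the value ejected from row 1 is w(i).

So w = 6 1 3 2 4 5.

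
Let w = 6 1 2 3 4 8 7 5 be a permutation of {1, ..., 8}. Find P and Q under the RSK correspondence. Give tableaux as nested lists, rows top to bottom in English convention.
P = [[1, 2, 3, 4, 5], [6, 7], [8]], Q = [[1, 3, 4, 5, 6], [2, 7], [8]]

Insert each entry of the permutation into P by Schensted row insertion, recording in Q the position of each new cell.

Insert 6: appended to row 1. P = [[6]], Q = [[1]].
Insert 1: 1 bumps 6 from row 1; 6 starts row 2. P = [[1], [6]], Q = [[1], [2]].
Insert 2: appended to row 1. P = [[1, 2], [6]], Q = [[1, 3], [2]].
Insert 3: appended to row 1. P = [[1, 2, 3], [6]], Q = [[1, 3, 4], [2]].
Insert 4: appended to row 1. P = [[1, 2, 3, 4], [6]], Q = [[1, 3, 4, 5], [2]].
Insert 8: appended to row 1. P = [[1, 2, 3, 4, 8], [6]], Q = [[1, 3, 4, 5, 6], [2]].
Insert 7: 7 bumps 8 from row 1; 8 appends to row 2. P = [[1, 2, 3, 4, 7], [6, 8]], Q = [[1, 3, 4, 5, 6], [2, 7]].
Insert 5: 5 bumps 7 from row 1; 7 bumps 8 from row 2; 8 starts row 3. P = [[1, 2, 3, 4, 5], [6, 7], [8]], Q = [[1, 3, 4, 5, 6], [2, 7], [8]].

So P = [[1, 2, 3, 4, 5], [6, 7], [8]], Q = [[1, 3, 4, 5, 6], [2, 7], [8]].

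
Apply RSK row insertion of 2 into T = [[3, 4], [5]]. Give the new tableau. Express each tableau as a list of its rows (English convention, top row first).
[[2, 4], [3], [5]]

In row 1, 2 replaces 3 (the leftmost entry greater than 2); 3 is bumped to row 2. In row 2, 3 replaces 5 (the leftmost entry greater than 3); 5 is bumped to row 3. 5 starts a new row 3. The new tableau is [[2, 4], [3], [5]].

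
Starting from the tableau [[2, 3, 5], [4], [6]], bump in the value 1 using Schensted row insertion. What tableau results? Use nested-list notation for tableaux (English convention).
[[1, 3, 5], [2], [4], [6]]

In row 1, 1 replaces 2 (the leftmost entry greater than 1); 2 is bumped to row 2. In row 2, 2 replaces 4 (the leftmost entry greater than 2); 4 is bumped to row 3. In row 3, 4 replaces 6 (the leftmost entry greater than 4); 6 is bumped to row 4. 6 starts a new row 4. The new tableau is [[1, 3, 5], [2], [4], [6]].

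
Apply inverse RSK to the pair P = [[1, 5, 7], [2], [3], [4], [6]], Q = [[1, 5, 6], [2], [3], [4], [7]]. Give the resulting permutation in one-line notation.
6 4 3 2 5 7 1

Reverse the RSK construction: for i from n down to 1, find the cell of Q containing i, remove the entry at that cell from P, and reverse-bump it up through P; the value ejected from row 1 is w(i).

Step i=7: Q has 7 at row 5, column 1; remove 6 from row 5 of P and reverse-bump: 6 enters row 4 and ejects 4; 4 enters row 3 and ejects 3; 3 enters row 2 and ejects 2; 2 enters row 1 and ejects 1. So w(7) = 1. P is now [[2, 5, 7], [3], [4], [6]].
Step i=6: Q has 6 at row 1, column 3; remove that cell from P, ejecting 7. So w(6) = 7. P is now [[2, 5], [3], [4], [6]].
Step i=5: Q has 5 at row 1, column 2; remove that cell from P, ejecting 5. So w(5) = 5. P is now [[2], [3], [4], [6]].
Step i=4: Q has 4 at row 4, column 1; remove 6 from row 4 of P and reverse-bump: 6 enters row 3 and ejects 4; 4 enters row 2 and ejects 3; 3 enters row 1 and ejects 2. So w(4) = 2. P is now [[3], [4], [6]].
Step i=3: Q has 3 at row 3, column 1; remove 6 from row 3 of P and reverse-bump: 6 enters row 2 and ejects 4; 4 enters row 1 and ejects 3. So w(3) = 3. P is now [[4], [6]].
Step i=2: Q has 2 at row 2, column 1; remove 6 from row 2 of P and reverse-bump: 6 enters row 1 and ejects 4. So w(2) = 4. P is now [[6]].
Step i=1: Q has 1 at row 1, column 1; remove that cell from P, ejecting 6. So w(1) = 6. P is now [].

So w = 6 4 3 2 5 7 1.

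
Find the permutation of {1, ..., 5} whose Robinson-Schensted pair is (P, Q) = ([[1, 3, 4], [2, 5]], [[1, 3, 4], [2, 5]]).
Reverse the RSK construction: for i from n down to 1, find the cell of Q containing i, remove the entry at that cell from P, and reverse-bump it up through P; the value ejected from row 1 is w(i).

Step i=5: Q has 5 at row 2, column 2; remove 5 from row 2 of P and reverse-bump: 5 enters row 1 and ejects 4. So w(5) = 4. P is now [[1, 3, 5], [2]].
Step i=4: Q has 4 at row 1, column 3; remove that cell from P, ejecting 5. So w(4) = 5. P is now [[1, 3], [2]].
Step i=3: Q has 3 at row 1, column 2; remove that cell from P, ejecting 3. So w(3) = 3. P is now [[1], [2]].
Step i=2: Q has 2 at row 2, column 1; remove 2 from row 2 of P and reverse-bump: 2 enters row 1 and ejects 1. So w(2) = 1. P is now [[2]].
Step i=1: Q has 1 at row 1, column 1; remove that cell from P, ejecting 2. So w(1) = 2. P is now [].

So w = 2 1 3 5 4.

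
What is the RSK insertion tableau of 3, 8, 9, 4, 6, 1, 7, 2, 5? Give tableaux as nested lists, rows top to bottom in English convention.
Insert 3: appended to row 1. P = [[3]].
Insert 8: appended to row 1. P = [[3, 8]].
Insert 9: appended to row 1. P = [[3, 8, 9]].
Insert 4: 4 bumps 8 from row 1; 8 starts row 2. P = [[3, 4, 9], [8]].
Insert 6: 6 bumps 9 from row 1; 9 appends to row 2. P = [[3, 4, 6], [8, 9]].
Insert 1: 1 bumps 3 from row 1; 3 bumps 8 from row 2; 8 starts row 3. P = [[1, 4, 6], [3, 9], [8]].
Insert 7: appended to row 1. P = [[1, 4, 6, 7], [3, 9], [8]].
Insert 2: 2 bumps 4 from row 1; 4 bumps 9 from row 2; 9 appends to row 3. P = [[1, 2, 6, 7], [3, 4], [8, 9]].
Insert 5: 5 bumps 6 from row 1; 6 appends to row 2. P = [[1, 2, 5, 7], [3, 4, 6], [8, 9]].

So P = [[1, 2, 5, 7], [3, 4, 6], [8, 9]].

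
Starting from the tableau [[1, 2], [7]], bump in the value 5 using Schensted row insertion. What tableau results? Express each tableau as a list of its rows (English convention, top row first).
5 is larger than every entry of row 1, so it is appended to row 1. The new tableau is [[1, 2, 5], [7]].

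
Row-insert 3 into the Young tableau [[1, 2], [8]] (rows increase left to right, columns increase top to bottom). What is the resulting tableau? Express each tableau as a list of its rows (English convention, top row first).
3 is larger than every entry of row 1, so it is appended to row 1. The new tableau is [[1, 2, 3], [8]].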